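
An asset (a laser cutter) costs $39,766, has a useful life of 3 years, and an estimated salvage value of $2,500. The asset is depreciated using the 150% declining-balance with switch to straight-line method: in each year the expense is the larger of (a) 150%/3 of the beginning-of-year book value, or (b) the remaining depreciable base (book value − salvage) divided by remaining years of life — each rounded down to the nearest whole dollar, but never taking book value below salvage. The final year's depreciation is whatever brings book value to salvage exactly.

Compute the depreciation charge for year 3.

Depreciable base = $39,766 − $2,500 = $37,266.
Year 1: DB = ⌊$39,766 × 150%/3⌋ = $19,883; SL = ⌊$37,266/3⌋ = $12,422 → take DB $19,883. Book value $19,883.
Year 2: DB = ⌊$19,883 × 150%/3⌋ = $9,941; SL = ⌊$17,383/2⌋ = $8,691 → take DB $9,941. Book value $9,942.
Year 3 (final): $9,942 − $2,500 = $7,442. Book value $2,500.

$7,442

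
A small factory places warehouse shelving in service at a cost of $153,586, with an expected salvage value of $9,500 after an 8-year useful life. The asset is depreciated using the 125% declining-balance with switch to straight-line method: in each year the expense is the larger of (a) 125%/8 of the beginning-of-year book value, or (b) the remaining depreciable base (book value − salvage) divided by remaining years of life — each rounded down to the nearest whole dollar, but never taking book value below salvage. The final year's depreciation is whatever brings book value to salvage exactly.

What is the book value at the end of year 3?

Depreciable base = $153,586 − $9,500 = $144,086.
Year 1: DB = ⌊$153,586 × 125%/8⌋ = $23,997; SL = ⌊$144,086/8⌋ = $18,010 → take DB $23,997. Book value $129,589.
Year 2: DB = ⌊$129,589 × 125%/8⌋ = $20,248; SL = ⌊$120,089/7⌋ = $17,155 → take DB $20,248. Book value $109,341.
Year 3: DB = ⌊$109,341 × 125%/8⌋ = $17,084; SL = ⌊$99,841/6⌋ = $16,640 → take DB $17,084. Book value $92,257.

$92,257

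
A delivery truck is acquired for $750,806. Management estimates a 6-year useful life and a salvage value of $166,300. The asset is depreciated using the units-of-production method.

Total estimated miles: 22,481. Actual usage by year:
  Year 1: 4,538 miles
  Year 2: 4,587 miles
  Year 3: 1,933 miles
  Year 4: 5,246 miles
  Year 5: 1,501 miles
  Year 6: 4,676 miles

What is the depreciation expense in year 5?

Depreciable base = $750,806 − $166,300 = $584,506.
Rate = $584,506 / 22,481 miles = $26 per mile.
Year 1: 4,538 × $26 = $117,988. Book value $632,818.
Year 2: 4,587 × $26 = $119,262. Book value $513,556.
Year 3: 1,933 × $26 = $50,258. Book value $463,298.
Year 4: 5,246 × $26 = $136,396. Book value $326,902.
Year 5: 1,501 × $26 = $39,026. Book value $287,876.

$39,026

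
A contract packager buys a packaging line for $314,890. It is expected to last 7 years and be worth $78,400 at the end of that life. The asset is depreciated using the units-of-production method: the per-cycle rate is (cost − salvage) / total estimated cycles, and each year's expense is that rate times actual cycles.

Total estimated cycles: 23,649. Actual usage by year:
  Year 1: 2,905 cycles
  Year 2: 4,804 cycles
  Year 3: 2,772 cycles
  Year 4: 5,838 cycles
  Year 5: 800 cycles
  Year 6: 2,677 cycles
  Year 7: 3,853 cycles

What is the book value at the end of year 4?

$151,700

Depreciable base = $314,890 − $78,400 = $236,490.
Rate = $236,490 / 23,649 cycles = $10 per cycle.
Year 1: 2,905 × $10 = $29,050. Book value $285,840.
Year 2: 4,804 × $10 = $48,040. Book value $237,800.
Year 3: 2,772 × $10 = $27,720. Book value $210,080.
Year 4: 5,838 × $10 = $58,380. Book value $151,700.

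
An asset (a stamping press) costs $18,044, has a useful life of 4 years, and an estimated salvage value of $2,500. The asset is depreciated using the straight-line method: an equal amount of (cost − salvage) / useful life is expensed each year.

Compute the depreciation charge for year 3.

Depreciable base = $18,044 − $2,500 = $15,544.
Annual expense = $15,544 / 4 = $3,886.

$3,886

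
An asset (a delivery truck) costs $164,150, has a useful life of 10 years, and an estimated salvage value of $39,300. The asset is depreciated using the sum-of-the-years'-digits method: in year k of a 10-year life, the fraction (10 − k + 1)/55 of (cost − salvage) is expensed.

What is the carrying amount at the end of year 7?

$52,920

Depreciable base = $164,150 − $39,300 = $124,850.
Sum of the years' digits = 10+9+8+7+6+5+4+3+2+1 = 55.
Year 1: $124,850 × 10/55 = $22,700. Book value $141,450.
Year 2: $124,850 × 9/55 = $20,430. Book value $121,020.
Year 3: $124,850 × 8/55 = $18,160. Book value $102,860.
Year 4: $124,850 × 7/55 = $15,890. Book value $86,970.
Year 5: $124,850 × 6/55 = $13,620. Book value $73,350.
Year 6: $124,850 × 5/55 = $11,350. Book value $62,000.
Year 7: $124,850 × 4/55 = $9,080. Book value $52,920.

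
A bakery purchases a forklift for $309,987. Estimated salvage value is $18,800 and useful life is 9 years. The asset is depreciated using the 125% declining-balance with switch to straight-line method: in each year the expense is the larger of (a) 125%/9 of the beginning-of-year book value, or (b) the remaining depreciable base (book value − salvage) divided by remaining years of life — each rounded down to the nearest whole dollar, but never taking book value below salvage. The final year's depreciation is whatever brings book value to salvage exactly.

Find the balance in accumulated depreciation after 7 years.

Depreciable base = $309,987 − $18,800 = $291,187.
Year 1: DB = ⌊$309,987 × 125%/9⌋ = $43,053; SL = ⌊$291,187/9⌋ = $32,354 → take DB $43,053. Book value $266,934.
Year 2: DB = ⌊$266,934 × 125%/9⌋ = $37,074; SL = ⌊$248,134/8⌋ = $31,016 → take DB $37,074. Book value $229,860.
Year 3: DB = ⌊$229,860 × 125%/9⌋ = $31,925; SL = ⌊$211,060/7⌋ = $30,151 → take DB $31,925. Book value $197,935.
Year 4: DB = ⌊$197,935 × 125%/9⌋ = $27,490; SL = ⌊$179,135/6⌋ = $29,855 → take SL $29,855. Book value $168,080.
Year 5: DB = ⌊$168,080 × 125%/9⌋ = $23,344; SL = ⌊$149,280/5⌋ = $29,856 → take SL $29,856. Book value $138,224.
Year 6: DB = ⌊$138,224 × 125%/9⌋ = $19,197; SL = ⌊$119,424/4⌋ = $29,856 → take SL $29,856. Book value $108,368.
Year 7: DB = ⌊$108,368 × 125%/9⌋ = $15,051; SL = ⌊$89,568/3⌋ = $29,856 → take SL $29,856. Book value $78,512.
Accumulated through year 7 = $309,987 − $78,512 = $231,475.

$231,475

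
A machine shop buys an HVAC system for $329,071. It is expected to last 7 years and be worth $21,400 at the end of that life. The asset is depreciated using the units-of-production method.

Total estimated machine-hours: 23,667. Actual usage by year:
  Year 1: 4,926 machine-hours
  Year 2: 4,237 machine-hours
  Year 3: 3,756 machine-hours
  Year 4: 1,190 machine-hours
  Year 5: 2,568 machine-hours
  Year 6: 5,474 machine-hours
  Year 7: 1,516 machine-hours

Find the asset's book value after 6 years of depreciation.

Depreciable base = $329,071 − $21,400 = $307,671.
Rate = $307,671 / 23,667 machine-hours = $13 per machine-hour.
Year 1: 4,926 × $13 = $64,038. Book value $265,033.
Year 2: 4,237 × $13 = $55,081. Book value $209,952.
Year 3: 3,756 × $13 = $48,828. Book value $161,124.
Year 4: 1,190 × $13 = $15,470. Book value $145,654.
Year 5: 2,568 × $13 = $33,384. Book value $112,270.
Year 6: 5,474 × $13 = $71,162. Book value $41,108.

$41,108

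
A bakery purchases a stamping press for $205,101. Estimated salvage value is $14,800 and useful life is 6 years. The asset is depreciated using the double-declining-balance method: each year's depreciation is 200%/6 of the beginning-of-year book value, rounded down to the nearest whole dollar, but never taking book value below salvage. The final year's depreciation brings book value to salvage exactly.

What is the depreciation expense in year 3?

Depreciable base = $205,101 − $14,800 = $190,301.
Year 1: ⌊$205,101 × 200%/6⌋ = $68,367. Book value $136,734.
Year 2: ⌊$136,734 × 200%/6⌋ = $45,578. Book value $91,156.
Year 3: ⌊$91,156 × 200%/6⌋ = $30,385. Book value $60,771.

$30,385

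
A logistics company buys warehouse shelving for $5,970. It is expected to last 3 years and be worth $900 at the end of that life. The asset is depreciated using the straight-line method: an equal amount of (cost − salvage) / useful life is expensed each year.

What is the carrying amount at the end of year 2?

$2,590

Depreciable base = $5,970 − $900 = $5,070.
Annual expense = $5,070 / 3 = $1,690.
End of year 1: book value $4,280.
End of year 2: book value $2,590.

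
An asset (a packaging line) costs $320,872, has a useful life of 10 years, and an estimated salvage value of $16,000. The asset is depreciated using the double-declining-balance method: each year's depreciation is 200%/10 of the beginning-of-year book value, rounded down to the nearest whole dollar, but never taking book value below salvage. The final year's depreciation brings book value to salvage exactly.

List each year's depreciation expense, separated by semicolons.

Depreciable base = $320,872 − $16,000 = $304,872.
Year 1: ⌊$320,872 × 200%/10⌋ = $64,174. Book value $256,698.
Year 2: ⌊$256,698 × 200%/10⌋ = $51,339. Book value $205,359.
Year 3: ⌊$205,359 × 200%/10⌋ = $41,071. Book value $164,288.
Year 4: ⌊$164,288 × 200%/10⌋ = $32,857. Book value $131,431.
Year 5: ⌊$131,431 × 200%/10⌋ = $26,286. Book value $105,145.
Year 6: ⌊$105,145 × 200%/10⌋ = $21,029. Book value $84,116.
Year 7: ⌊$84,116 × 200%/10⌋ = $16,823. Book value $67,293.
Year 8: ⌊$67,293 × 200%/10⌋ = $13,458. Book value $53,835.
Year 9: ⌊$53,835 × 200%/10⌋ = $10,767. Book value $43,068.
Year 10 (final): $43,068 − $16,000 = $27,068. Book value $16,000.

$64,174; $51,339; $41,071; $32,857; $26,286; $21,029; $16,823; $13,458; $10,767; $27,068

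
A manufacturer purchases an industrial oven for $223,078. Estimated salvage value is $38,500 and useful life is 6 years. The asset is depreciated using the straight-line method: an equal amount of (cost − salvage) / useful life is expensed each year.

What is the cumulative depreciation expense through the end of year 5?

Depreciable base = $223,078 − $38,500 = $184,578.
Annual expense = $184,578 / 6 = $30,763.
End of year 1: book value $192,315.
End of year 2: book value $161,552.
End of year 3: book value $130,789.
End of year 4: book value $100,026.
End of year 5: book value $69,263.
Accumulated through year 5 = $223,078 − $69,263 = $153,815.

$153,815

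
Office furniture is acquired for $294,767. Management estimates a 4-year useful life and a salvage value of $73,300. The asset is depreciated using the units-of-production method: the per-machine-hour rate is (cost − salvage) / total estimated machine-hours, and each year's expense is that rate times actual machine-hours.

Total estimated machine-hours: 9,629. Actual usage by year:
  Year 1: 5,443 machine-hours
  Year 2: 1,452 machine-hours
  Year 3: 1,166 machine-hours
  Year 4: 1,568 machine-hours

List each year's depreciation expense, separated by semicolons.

Depreciable base = $294,767 − $73,300 = $221,467.
Rate = $221,467 / 9,629 machine-hours = $23 per machine-hour.
Year 1: 5,443 × $23 = $125,189. Book value $169,578.
Year 2: 1,452 × $23 = $33,396. Book value $136,182.
Year 3: 1,166 × $23 = $26,818. Book value $109,364.
Year 4: 1,568 × $23 = $36,064. Book value $73,300.

$125,189; $33,396; $26,818; $36,064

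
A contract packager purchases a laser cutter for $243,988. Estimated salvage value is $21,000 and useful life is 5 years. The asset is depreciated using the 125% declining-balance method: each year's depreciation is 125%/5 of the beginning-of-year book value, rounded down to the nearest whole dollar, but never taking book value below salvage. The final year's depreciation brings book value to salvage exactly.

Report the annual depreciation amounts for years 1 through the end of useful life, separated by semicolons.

$60,997; $45,747; $34,311; $25,733; $56,200

Depreciable base = $243,988 − $21,000 = $222,988.
Year 1: ⌊$243,988 × 125%/5⌋ = $60,997. Book value $182,991.
Year 2: ⌊$182,991 × 125%/5⌋ = $45,747. Book value $137,244.
Year 3: ⌊$137,244 × 125%/5⌋ = $34,311. Book value $102,933.
Year 4: ⌊$102,933 × 125%/5⌋ = $25,733. Book value $77,200.
Year 5 (final): $77,200 − $21,000 = $56,200. Book value $21,000.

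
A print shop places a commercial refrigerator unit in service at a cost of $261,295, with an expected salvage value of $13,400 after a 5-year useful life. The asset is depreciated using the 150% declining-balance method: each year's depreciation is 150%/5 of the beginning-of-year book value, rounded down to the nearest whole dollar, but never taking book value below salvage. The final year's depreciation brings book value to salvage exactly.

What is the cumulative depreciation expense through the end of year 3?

$171,670

Depreciable base = $261,295 − $13,400 = $247,895.
Year 1: ⌊$261,295 × 150%/5⌋ = $78,388. Book value $182,907.
Year 2: ⌊$182,907 × 150%/5⌋ = $54,872. Book value $128,035.
Year 3: ⌊$128,035 × 150%/5⌋ = $38,410. Book value $89,625.
Accumulated through year 3 = $261,295 − $89,625 = $171,670.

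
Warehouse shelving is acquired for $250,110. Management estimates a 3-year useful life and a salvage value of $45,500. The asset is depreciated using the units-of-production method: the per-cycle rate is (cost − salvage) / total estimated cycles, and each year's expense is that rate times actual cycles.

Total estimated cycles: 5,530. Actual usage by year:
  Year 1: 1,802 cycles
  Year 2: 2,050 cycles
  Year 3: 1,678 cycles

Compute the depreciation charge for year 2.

$75,850

Depreciable base = $250,110 − $45,500 = $204,610.
Rate = $204,610 / 5,530 cycles = $37 per cycle.
Year 1: 1,802 × $37 = $66,674. Book value $183,436.
Year 2: 2,050 × $37 = $75,850. Book value $107,586.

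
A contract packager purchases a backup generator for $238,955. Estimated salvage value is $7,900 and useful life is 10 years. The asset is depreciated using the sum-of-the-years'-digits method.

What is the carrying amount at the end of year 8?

$20,503

Depreciable base = $238,955 − $7,900 = $231,055.
Sum of the years' digits = 10+9+8+7+6+5+4+3+2+1 = 55.
Year 1: $231,055 × 10/55 = $42,010. Book value $196,945.
Year 2: $231,055 × 9/55 = $37,809. Book value $159,136.
Year 3: $231,055 × 8/55 = $33,608. Book value $125,528.
Year 4: $231,055 × 7/55 = $29,407. Book value $96,121.
Year 5: $231,055 × 6/55 = $25,206. Book value $70,915.
Year 6: $231,055 × 5/55 = $21,005. Book value $49,910.
Year 7: $231,055 × 4/55 = $16,804. Book value $33,106.
Year 8: $231,055 × 3/55 = $12,603. Book value $20,503.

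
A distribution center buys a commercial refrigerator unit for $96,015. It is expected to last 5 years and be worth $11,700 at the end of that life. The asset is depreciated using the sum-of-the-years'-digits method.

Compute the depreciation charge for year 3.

$16,863

Depreciable base = $96,015 − $11,700 = $84,315.
Sum of the years' digits = 5+4+3+2+1 = 15.
Year 1: $84,315 × 5/15 = $28,105. Book value $67,910.
Year 2: $84,315 × 4/15 = $22,484. Book value $45,426.
Year 3: $84,315 × 3/15 = $16,863. Book value $28,563.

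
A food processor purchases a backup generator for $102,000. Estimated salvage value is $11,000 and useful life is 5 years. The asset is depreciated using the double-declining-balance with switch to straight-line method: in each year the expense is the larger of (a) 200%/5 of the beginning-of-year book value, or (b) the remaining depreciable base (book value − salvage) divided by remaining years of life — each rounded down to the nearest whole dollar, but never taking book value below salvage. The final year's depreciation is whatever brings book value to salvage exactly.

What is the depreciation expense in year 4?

$8,812

Depreciable base = $102,000 − $11,000 = $91,000.
Year 1: DB = ⌊$102,000 × 200%/5⌋ = $40,800; SL = ⌊$91,000/5⌋ = $18,200 → take DB $40,800. Book value $61,200.
Year 2: DB = ⌊$61,200 × 200%/5⌋ = $24,480; SL = ⌊$50,200/4⌋ = $12,550 → take DB $24,480. Book value $36,720.
Year 3: DB = ⌊$36,720 × 200%/5⌋ = $14,688; SL = ⌊$25,720/3⌋ = $8,573 → take DB $14,688. Book value $22,032.
Year 4: DB = ⌊$22,032 × 200%/5⌋ = $8,812; SL = ⌊$11,032/2⌋ = $5,516 → take DB $8,812. Book value $13,220.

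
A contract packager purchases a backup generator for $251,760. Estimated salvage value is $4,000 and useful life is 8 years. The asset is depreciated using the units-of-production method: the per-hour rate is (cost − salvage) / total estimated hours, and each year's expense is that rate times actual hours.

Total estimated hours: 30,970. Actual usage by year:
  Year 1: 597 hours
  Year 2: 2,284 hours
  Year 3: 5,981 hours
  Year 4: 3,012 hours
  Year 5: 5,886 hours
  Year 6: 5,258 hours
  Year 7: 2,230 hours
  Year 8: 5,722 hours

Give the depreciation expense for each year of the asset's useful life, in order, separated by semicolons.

$4,776; $18,272; $47,848; $24,096; $47,088; $42,064; $17,840; $45,776

Depreciable base = $251,760 − $4,000 = $247,760.
Rate = $247,760 / 30,970 hours = $8 per hour.
Year 1: 597 × $8 = $4,776. Book value $246,984.
Year 2: 2,284 × $8 = $18,272. Book value $228,712.
Year 3: 5,981 × $8 = $47,848. Book value $180,864.
Year 4: 3,012 × $8 = $24,096. Book value $156,768.
Year 5: 5,886 × $8 = $47,088. Book value $109,680.
Year 6: 5,258 × $8 = $42,064. Book value $67,616.
Year 7: 2,230 × $8 = $17,840. Book value $49,776.
Year 8: 5,722 × $8 = $45,776. Book value $4,000.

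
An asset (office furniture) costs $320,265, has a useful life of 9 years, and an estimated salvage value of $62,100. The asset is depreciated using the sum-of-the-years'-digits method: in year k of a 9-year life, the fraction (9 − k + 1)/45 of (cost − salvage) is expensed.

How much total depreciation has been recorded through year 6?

$223,743

Depreciable base = $320,265 − $62,100 = $258,165.
Sum of the years' digits = 9+8+7+6+5+4+3+2+1 = 45.
Year 1: $258,165 × 9/45 = $51,633. Book value $268,632.
Year 2: $258,165 × 8/45 = $45,896. Book value $222,736.
Year 3: $258,165 × 7/45 = $40,159. Book value $182,577.
Year 4: $258,165 × 6/45 = $34,422. Book value $148,155.
Year 5: $258,165 × 5/45 = $28,685. Book value $119,470.
Year 6: $258,165 × 4/45 = $22,948. Book value $96,522.
Accumulated through year 6 = $320,265 − $96,522 = $223,743.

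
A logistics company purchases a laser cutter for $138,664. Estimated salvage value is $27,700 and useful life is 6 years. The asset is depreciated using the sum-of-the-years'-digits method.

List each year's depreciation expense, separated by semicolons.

$31,704; $26,420; $21,136; $15,852; $10,568; $5,284

Depreciable base = $138,664 − $27,700 = $110,964.
Sum of the years' digits = 6+5+4+3+2+1 = 21.
Year 1: $110,964 × 6/21 = $31,704. Book value $106,960.
Year 2: $110,964 × 5/21 = $26,420. Book value $80,540.
Year 3: $110,964 × 4/21 = $21,136. Book value $59,404.
Year 4: $110,964 × 3/21 = $15,852. Book value $43,552.
Year 5: $110,964 × 2/21 = $10,568. Book value $32,984.
Year 6: $110,964 × 1/21 = $5,284. Book value $27,700.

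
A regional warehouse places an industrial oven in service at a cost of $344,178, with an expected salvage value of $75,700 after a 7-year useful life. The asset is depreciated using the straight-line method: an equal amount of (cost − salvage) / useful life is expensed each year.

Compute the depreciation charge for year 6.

Depreciable base = $344,178 − $75,700 = $268,478.
Annual expense = $268,478 / 7 = $38,354.

$38,354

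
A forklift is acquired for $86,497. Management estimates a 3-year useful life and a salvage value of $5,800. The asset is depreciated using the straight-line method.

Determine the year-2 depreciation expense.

Depreciable base = $86,497 − $5,800 = $80,697.
Annual expense = $80,697 / 3 = $26,899.

$26,899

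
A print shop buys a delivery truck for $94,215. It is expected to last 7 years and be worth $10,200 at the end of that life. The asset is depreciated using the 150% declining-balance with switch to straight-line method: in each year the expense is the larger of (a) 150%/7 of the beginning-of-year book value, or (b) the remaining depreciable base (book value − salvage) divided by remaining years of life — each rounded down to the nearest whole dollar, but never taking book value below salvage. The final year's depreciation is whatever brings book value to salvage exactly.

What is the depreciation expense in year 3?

$12,463

Depreciable base = $94,215 − $10,200 = $84,015.
Year 1: DB = ⌊$94,215 × 150%/7⌋ = $20,188; SL = ⌊$84,015/7⌋ = $12,002 → take DB $20,188. Book value $74,027.
Year 2: DB = ⌊$74,027 × 150%/7⌋ = $15,862; SL = ⌊$63,827/6⌋ = $10,637 → take DB $15,862. Book value $58,165.
Year 3: DB = ⌊$58,165 × 150%/7⌋ = $12,463; SL = ⌊$47,965/5⌋ = $9,593 → take DB $12,463. Book value $45,702.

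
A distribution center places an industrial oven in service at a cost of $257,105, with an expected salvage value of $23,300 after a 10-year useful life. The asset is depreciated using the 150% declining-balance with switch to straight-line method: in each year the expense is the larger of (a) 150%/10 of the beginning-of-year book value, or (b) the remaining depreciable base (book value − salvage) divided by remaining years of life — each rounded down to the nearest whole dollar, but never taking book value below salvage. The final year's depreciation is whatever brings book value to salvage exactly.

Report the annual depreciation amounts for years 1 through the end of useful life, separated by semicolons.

Depreciable base = $257,105 − $23,300 = $233,805.
Year 1: DB = ⌊$257,105 × 150%/10⌋ = $38,565; SL = ⌊$233,805/10⌋ = $23,380 → take DB $38,565. Book value $218,540.
Year 2: DB = ⌊$218,540 × 150%/10⌋ = $32,781; SL = ⌊$195,240/9⌋ = $21,693 → take DB $32,781. Book value $185,759.
Year 3: DB = ⌊$185,759 × 150%/10⌋ = $27,863; SL = ⌊$162,459/8⌋ = $20,307 → take DB $27,863. Book value $157,896.
Year 4: DB = ⌊$157,896 × 150%/10⌋ = $23,684; SL = ⌊$134,596/7⌋ = $19,228 → take DB $23,684. Book value $134,212.
Year 5: DB = ⌊$134,212 × 150%/10⌋ = $20,131; SL = ⌊$110,912/6⌋ = $18,485 → take DB $20,131. Book value $114,081.
Year 6: DB = ⌊$114,081 × 150%/10⌋ = $17,112; SL = ⌊$90,781/5⌋ = $18,156 → take SL $18,156. Book value $95,925.
Year 7: DB = ⌊$95,925 × 150%/10⌋ = $14,388; SL = ⌊$72,625/4⌋ = $18,156 → take SL $18,156. Book value $77,769.
Year 8: DB = ⌊$77,769 × 150%/10⌋ = $11,665; SL = ⌊$54,469/3⌋ = $18,156 → take SL $18,156. Book value $59,613.
Year 9: DB = ⌊$59,613 × 150%/10⌋ = $8,941; SL = ⌊$36,313/2⌋ = $18,156 → take SL $18,156. Book value $41,457.
Year 10 (final): $41,457 − $23,300 = $18,157. Book value $23,300.

$38,565; $32,781; $27,863; $23,684; $20,131; $18,156; $18,156; $18,156; $18,156; $18,157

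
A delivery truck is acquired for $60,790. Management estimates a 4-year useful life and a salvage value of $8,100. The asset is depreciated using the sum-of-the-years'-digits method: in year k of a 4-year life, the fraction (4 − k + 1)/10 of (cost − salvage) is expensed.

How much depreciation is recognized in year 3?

Depreciable base = $60,790 − $8,100 = $52,690.
Sum of the years' digits = 4+3+2+1 = 10.
Year 1: $52,690 × 4/10 = $21,076. Book value $39,714.
Year 2: $52,690 × 3/10 = $15,807. Book value $23,907.
Year 3: $52,690 × 2/10 = $10,538. Book value $13,369.

$10,538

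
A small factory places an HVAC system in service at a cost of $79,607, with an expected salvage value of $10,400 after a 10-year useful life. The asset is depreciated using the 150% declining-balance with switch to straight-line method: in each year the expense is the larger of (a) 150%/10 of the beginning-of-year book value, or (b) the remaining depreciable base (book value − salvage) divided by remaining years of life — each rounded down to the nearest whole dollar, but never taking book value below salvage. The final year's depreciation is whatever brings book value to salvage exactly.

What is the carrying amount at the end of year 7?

$25,120

Depreciable base = $79,607 − $10,400 = $69,207.
Year 1: DB = ⌊$79,607 × 150%/10⌋ = $11,941; SL = ⌊$69,207/10⌋ = $6,920 → take DB $11,941. Book value $67,666.
Year 2: DB = ⌊$67,666 × 150%/10⌋ = $10,149; SL = ⌊$57,266/9⌋ = $6,362 → take DB $10,149. Book value $57,517.
Year 3: DB = ⌊$57,517 × 150%/10⌋ = $8,627; SL = ⌊$47,117/8⌋ = $5,889 → take DB $8,627. Book value $48,890.
Year 4: DB = ⌊$48,890 × 150%/10⌋ = $7,333; SL = ⌊$38,490/7⌋ = $5,498 → take DB $7,333. Book value $41,557.
Year 5: DB = ⌊$41,557 × 150%/10⌋ = $6,233; SL = ⌊$31,157/6⌋ = $5,192 → take DB $6,233. Book value $35,324.
Year 6: DB = ⌊$35,324 × 150%/10⌋ = $5,298; SL = ⌊$24,924/5⌋ = $4,984 → take DB $5,298. Book value $30,026.
Year 7: DB = ⌊$30,026 × 150%/10⌋ = $4,503; SL = ⌊$19,626/4⌋ = $4,906 → take SL $4,906. Book value $25,120.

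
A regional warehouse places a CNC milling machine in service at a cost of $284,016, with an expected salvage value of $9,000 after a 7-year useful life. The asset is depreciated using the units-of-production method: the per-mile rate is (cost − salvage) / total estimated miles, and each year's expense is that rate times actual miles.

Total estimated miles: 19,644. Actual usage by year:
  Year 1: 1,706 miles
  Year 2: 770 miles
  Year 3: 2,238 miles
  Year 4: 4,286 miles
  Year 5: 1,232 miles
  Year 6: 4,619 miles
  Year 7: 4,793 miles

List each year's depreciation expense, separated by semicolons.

Depreciable base = $284,016 − $9,000 = $275,016.
Rate = $275,016 / 19,644 miles = $14 per mile.
Year 1: 1,706 × $14 = $23,884. Book value $260,132.
Year 2: 770 × $14 = $10,780. Book value $249,352.
Year 3: 2,238 × $14 = $31,332. Book value $218,020.
Year 4: 4,286 × $14 = $60,004. Book value $158,016.
Year 5: 1,232 × $14 = $17,248. Book value $140,768.
Year 6: 4,619 × $14 = $64,666. Book value $76,102.
Year 7: 4,793 × $14 = $67,102. Book value $9,000.

$23,884; $10,780; $31,332; $60,004; $17,248; $64,666; $67,102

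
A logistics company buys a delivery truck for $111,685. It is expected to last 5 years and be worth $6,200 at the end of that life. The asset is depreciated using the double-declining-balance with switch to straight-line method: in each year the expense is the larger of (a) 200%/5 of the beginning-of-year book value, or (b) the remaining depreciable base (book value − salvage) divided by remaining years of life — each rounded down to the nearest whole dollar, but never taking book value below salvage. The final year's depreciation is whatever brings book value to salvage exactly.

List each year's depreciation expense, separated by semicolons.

Depreciable base = $111,685 − $6,200 = $105,485.
Year 1: DB = ⌊$111,685 × 200%/5⌋ = $44,674; SL = ⌊$105,485/5⌋ = $21,097 → take DB $44,674. Book value $67,011.
Year 2: DB = ⌊$67,011 × 200%/5⌋ = $26,804; SL = ⌊$60,811/4⌋ = $15,202 → take DB $26,804. Book value $40,207.
Year 3: DB = ⌊$40,207 × 200%/5⌋ = $16,082; SL = ⌊$34,007/3⌋ = $11,335 → take DB $16,082. Book value $24,125.
Year 4: DB = ⌊$24,125 × 200%/5⌋ = $9,650; SL = ⌊$17,925/2⌋ = $8,962 → take DB $9,650. Book value $14,475.
Year 5 (final): $14,475 − $6,200 = $8,275. Book value $6,200.

$44,674; $26,804; $16,082; $9,650; $8,275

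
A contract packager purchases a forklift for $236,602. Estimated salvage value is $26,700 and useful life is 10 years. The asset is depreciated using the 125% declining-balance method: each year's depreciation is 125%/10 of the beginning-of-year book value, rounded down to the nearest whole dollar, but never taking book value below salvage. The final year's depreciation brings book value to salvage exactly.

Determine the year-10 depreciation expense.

$44,439

Depreciable base = $236,602 − $26,700 = $209,902.
Year 1: ⌊$236,602 × 125%/10⌋ = $29,575. Book value $207,027.
Year 2: ⌊$207,027 × 125%/10⌋ = $25,878. Book value $181,149.
Year 3: ⌊$181,149 × 125%/10⌋ = $22,643. Book value $158,506.
Year 4: ⌊$158,506 × 125%/10⌋ = $19,813. Book value $138,693.
Year 5: ⌊$138,693 × 125%/10⌋ = $17,336. Book value $121,357.
Year 6: ⌊$121,357 × 125%/10⌋ = $15,169. Book value $106,188.
Year 7: ⌊$106,188 × 125%/10⌋ = $13,273. Book value $92,915.
Year 8: ⌊$92,915 × 125%/10⌋ = $11,614. Book value $81,301.
Year 9: ⌊$81,301 × 125%/10⌋ = $10,162. Book value $71,139.
Year 10 (final): $71,139 − $26,700 = $44,439. Book value $26,700.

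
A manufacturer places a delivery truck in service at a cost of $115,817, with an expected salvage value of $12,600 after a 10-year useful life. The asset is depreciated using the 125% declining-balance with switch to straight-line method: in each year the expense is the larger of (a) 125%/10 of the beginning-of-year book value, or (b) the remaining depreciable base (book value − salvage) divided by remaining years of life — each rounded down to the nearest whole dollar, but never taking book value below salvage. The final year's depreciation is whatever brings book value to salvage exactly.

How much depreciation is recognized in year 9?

Depreciable base = $115,817 − $12,600 = $103,217.
Year 1: DB = ⌊$115,817 × 125%/10⌋ = $14,477; SL = ⌊$103,217/10⌋ = $10,321 → take DB $14,477. Book value $101,340.
Year 2: DB = ⌊$101,340 × 125%/10⌋ = $12,667; SL = ⌊$88,740/9⌋ = $9,860 → take DB $12,667. Book value $88,673.
Year 3: DB = ⌊$88,673 × 125%/10⌋ = $11,084; SL = ⌊$76,073/8⌋ = $9,509 → take DB $11,084. Book value $77,589.
Year 4: DB = ⌊$77,589 × 125%/10⌋ = $9,698; SL = ⌊$64,989/7⌋ = $9,284 → take DB $9,698. Book value $67,891.
Year 5: DB = ⌊$67,891 × 125%/10⌋ = $8,486; SL = ⌊$55,291/6⌋ = $9,215 → take SL $9,215. Book value $58,676.
Year 6: DB = ⌊$58,676 × 125%/10⌋ = $7,334; SL = ⌊$46,076/5⌋ = $9,215 → take SL $9,215. Book value $49,461.
Year 7: DB = ⌊$49,461 × 125%/10⌋ = $6,182; SL = ⌊$36,861/4⌋ = $9,215 → take SL $9,215. Book value $40,246.
Year 8: DB = ⌊$40,246 × 125%/10⌋ = $5,030; SL = ⌊$27,646/3⌋ = $9,215 → take SL $9,215. Book value $31,031.
Year 9: DB = ⌊$31,031 × 125%/10⌋ = $3,878; SL = ⌊$18,431/2⌋ = $9,215 → take SL $9,215. Book value $21,816.

$9,215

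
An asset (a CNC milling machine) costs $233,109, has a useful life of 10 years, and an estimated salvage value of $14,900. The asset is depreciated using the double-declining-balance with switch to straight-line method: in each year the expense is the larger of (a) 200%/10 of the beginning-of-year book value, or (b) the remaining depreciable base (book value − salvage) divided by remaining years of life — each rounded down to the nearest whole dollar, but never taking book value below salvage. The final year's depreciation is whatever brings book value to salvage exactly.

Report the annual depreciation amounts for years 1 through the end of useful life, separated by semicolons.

$46,621; $37,297; $29,838; $23,870; $19,096; $15,277; $12,222; $11,329; $11,329; $11,330

Depreciable base = $233,109 − $14,900 = $218,209.
Year 1: DB = ⌊$233,109 × 200%/10⌋ = $46,621; SL = ⌊$218,209/10⌋ = $21,820 → take DB $46,621. Book value $186,488.
Year 2: DB = ⌊$186,488 × 200%/10⌋ = $37,297; SL = ⌊$171,588/9⌋ = $19,065 → take DB $37,297. Book value $149,191.
Year 3: DB = ⌊$149,191 × 200%/10⌋ = $29,838; SL = ⌊$134,291/8⌋ = $16,786 → take DB $29,838. Book value $119,353.
Year 4: DB = ⌊$119,353 × 200%/10⌋ = $23,870; SL = ⌊$104,453/7⌋ = $14,921 → take DB $23,870. Book value $95,483.
Year 5: DB = ⌊$95,483 × 200%/10⌋ = $19,096; SL = ⌊$80,583/6⌋ = $13,430 → take DB $19,096. Book value $76,387.
Year 6: DB = ⌊$76,387 × 200%/10⌋ = $15,277; SL = ⌊$61,487/5⌋ = $12,297 → take DB $15,277. Book value $61,110.
Year 7: DB = ⌊$61,110 × 200%/10⌋ = $12,222; SL = ⌊$46,210/4⌋ = $11,552 → take DB $12,222. Book value $48,888.
Year 8: DB = ⌊$48,888 × 200%/10⌋ = $9,777; SL = ⌊$33,988/3⌋ = $11,329 → take SL $11,329. Book value $37,559.
Year 9: DB = ⌊$37,559 × 200%/10⌋ = $7,511; SL = ⌊$22,659/2⌋ = $11,329 → take SL $11,329. Book value $26,230.
Year 10 (final): $26,230 − $14,900 = $11,330. Book value $14,900.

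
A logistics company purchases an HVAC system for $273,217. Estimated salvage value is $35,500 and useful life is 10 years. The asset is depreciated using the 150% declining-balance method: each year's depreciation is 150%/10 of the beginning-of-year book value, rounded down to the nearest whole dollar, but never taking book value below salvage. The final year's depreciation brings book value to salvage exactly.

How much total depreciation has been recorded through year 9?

Depreciable base = $273,217 − $35,500 = $237,717.
Year 1: ⌊$273,217 × 150%/10⌋ = $40,982. Book value $232,235.
Year 2: ⌊$232,235 × 150%/10⌋ = $34,835. Book value $197,400.
Year 3: ⌊$197,400 × 150%/10⌋ = $29,610. Book value $167,790.
Year 4: ⌊$167,790 × 150%/10⌋ = $25,168. Book value $142,622.
Year 5: ⌊$142,622 × 150%/10⌋ = $21,393. Book value $121,229.
Year 6: ⌊$121,229 × 150%/10⌋ = $18,184. Book value $103,045.
Year 7: ⌊$103,045 × 150%/10⌋ = $15,456. Book value $87,589.
Year 8: ⌊$87,589 × 150%/10⌋ = $13,138. Book value $74,451.
Year 9: ⌊$74,451 × 150%/10⌋ = $11,167. Book value $63,284.
Accumulated through year 9 = $273,217 − $63,284 = $209,933.

$209,933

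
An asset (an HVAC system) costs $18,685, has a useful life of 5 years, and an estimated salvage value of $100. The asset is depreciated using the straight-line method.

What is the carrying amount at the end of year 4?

Depreciable base = $18,685 − $100 = $18,585.
Annual expense = $18,585 / 5 = $3,717.
End of year 1: book value $14,968.
End of year 2: book value $11,251.
End of year 3: book value $7,534.
End of year 4: book value $3,817.

$3,817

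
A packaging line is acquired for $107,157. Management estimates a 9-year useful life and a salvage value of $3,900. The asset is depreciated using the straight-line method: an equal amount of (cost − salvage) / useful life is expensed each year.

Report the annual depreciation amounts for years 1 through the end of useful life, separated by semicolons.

$11,473; $11,473; $11,473; $11,473; $11,473; $11,473; $11,473; $11,473; $11,473

Depreciable base = $107,157 − $3,900 = $103,257.
Annual expense = $103,257 / 9 = $11,473.
End of year 1: book value $95,684.
End of year 2: book value $84,211.
End of year 3: book value $72,738.
End of year 4: book value $61,265.
End of year 5: book value $49,792.
End of year 6: book value $38,319.
End of year 7: book value $26,846.
End of year 8: book value $15,373.
End of year 9: book value $3,900.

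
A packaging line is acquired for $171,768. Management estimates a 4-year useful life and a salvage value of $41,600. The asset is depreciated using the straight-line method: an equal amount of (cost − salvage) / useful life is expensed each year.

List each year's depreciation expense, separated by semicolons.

$32,542; $32,542; $32,542; $32,542

Depreciable base = $171,768 − $41,600 = $130,168.
Annual expense = $130,168 / 4 = $32,542.
End of year 1: book value $139,226.
End of year 2: book value $106,684.
End of year 3: book value $74,142.
End of year 4: book value $41,600.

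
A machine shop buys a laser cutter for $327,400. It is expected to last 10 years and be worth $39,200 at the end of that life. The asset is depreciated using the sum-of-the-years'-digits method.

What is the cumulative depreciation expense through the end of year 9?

$282,960

Depreciable base = $327,400 − $39,200 = $288,200.
Sum of the years' digits = 10+9+8+7+6+5+4+3+2+1 = 55.
Year 1: $288,200 × 10/55 = $52,400. Book value $275,000.
Year 2: $288,200 × 9/55 = $47,160. Book value $227,840.
Year 3: $288,200 × 8/55 = $41,920. Book value $185,920.
Year 4: $288,200 × 7/55 = $36,680. Book value $149,240.
Year 5: $288,200 × 6/55 = $31,440. Book value $117,800.
Year 6: $288,200 × 5/55 = $26,200. Book value $91,600.
Year 7: $288,200 × 4/55 = $20,960. Book value $70,640.
Year 8: $288,200 × 3/55 = $15,720. Book value $54,920.
Year 9: $288,200 × 2/55 = $10,480. Book value $44,440.
Accumulated through year 9 = $327,400 − $44,440 = $282,960.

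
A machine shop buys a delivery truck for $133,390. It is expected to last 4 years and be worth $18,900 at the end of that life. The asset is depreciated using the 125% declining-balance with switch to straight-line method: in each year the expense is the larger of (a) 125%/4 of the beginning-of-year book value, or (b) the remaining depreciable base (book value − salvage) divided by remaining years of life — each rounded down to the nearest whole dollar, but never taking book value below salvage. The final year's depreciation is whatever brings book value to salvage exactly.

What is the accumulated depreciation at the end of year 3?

Depreciable base = $133,390 − $18,900 = $114,490.
Year 1: DB = ⌊$133,390 × 125%/4⌋ = $41,684; SL = ⌊$114,490/4⌋ = $28,622 → take DB $41,684. Book value $91,706.
Year 2: DB = ⌊$91,706 × 125%/4⌋ = $28,658; SL = ⌊$72,806/3⌋ = $24,268 → take DB $28,658. Book value $63,048.
Year 3: DB = ⌊$63,048 × 125%/4⌋ = $19,702; SL = ⌊$44,148/2⌋ = $22,074 → take SL $22,074. Book value $40,974.
Accumulated through year 3 = $133,390 − $40,974 = $92,416.

$92,416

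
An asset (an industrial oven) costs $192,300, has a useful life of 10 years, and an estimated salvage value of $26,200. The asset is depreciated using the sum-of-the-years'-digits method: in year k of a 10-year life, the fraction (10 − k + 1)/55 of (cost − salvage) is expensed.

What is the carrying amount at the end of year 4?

$89,620

Depreciable base = $192,300 − $26,200 = $166,100.
Sum of the years' digits = 10+9+8+7+6+5+4+3+2+1 = 55.
Year 1: $166,100 × 10/55 = $30,200. Book value $162,100.
Year 2: $166,100 × 9/55 = $27,180. Book value $134,920.
Year 3: $166,100 × 8/55 = $24,160. Book value $110,760.
Year 4: $166,100 × 7/55 = $21,140. Book value $89,620.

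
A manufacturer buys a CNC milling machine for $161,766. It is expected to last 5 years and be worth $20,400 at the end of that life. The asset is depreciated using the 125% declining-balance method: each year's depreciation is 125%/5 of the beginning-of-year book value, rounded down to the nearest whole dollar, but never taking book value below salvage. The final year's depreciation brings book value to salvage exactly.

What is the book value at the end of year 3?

Depreciable base = $161,766 − $20,400 = $141,366.
Year 1: ⌊$161,766 × 125%/5⌋ = $40,441. Book value $121,325.
Year 2: ⌊$121,325 × 125%/5⌋ = $30,331. Book value $90,994.
Year 3: ⌊$90,994 × 125%/5⌋ = $22,748. Book value $68,246.

$68,246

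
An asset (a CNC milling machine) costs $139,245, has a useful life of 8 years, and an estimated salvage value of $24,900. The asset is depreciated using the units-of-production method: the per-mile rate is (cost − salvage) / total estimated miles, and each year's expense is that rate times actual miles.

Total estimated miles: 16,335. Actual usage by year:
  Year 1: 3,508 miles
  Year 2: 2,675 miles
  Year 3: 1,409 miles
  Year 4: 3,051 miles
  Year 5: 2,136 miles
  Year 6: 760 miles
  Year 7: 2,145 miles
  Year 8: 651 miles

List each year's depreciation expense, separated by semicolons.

$24,556; $18,725; $9,863; $21,357; $14,952; $5,320; $15,015; $4,557

Depreciable base = $139,245 − $24,900 = $114,345.
Rate = $114,345 / 16,335 miles = $7 per mile.
Year 1: 3,508 × $7 = $24,556. Book value $114,689.
Year 2: 2,675 × $7 = $18,725. Book value $95,964.
Year 3: 1,409 × $7 = $9,863. Book value $86,101.
Year 4: 3,051 × $7 = $21,357. Book value $64,744.
Year 5: 2,136 × $7 = $14,952. Book value $49,792.
Year 6: 760 × $7 = $5,320. Book value $44,472.
Year 7: 2,145 × $7 = $15,015. Book value $29,457.
Year 8: 651 × $7 = $4,557. Book value $24,900.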